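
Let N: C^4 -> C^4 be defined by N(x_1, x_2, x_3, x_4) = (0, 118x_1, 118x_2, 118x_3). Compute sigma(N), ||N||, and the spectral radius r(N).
sigma(N) = {0}; ||N|| = 118; r(N) = 0. (N is nilpotent with N^4 = 0.)

On C^4, N is a strictly lower-triangular matrix with 118 on the subdiagonal and zeros elsewhere, so its characteristic polynomial is lambda^4 and every eigenvalue is 0: sigma(N) = {0}. For the operator norm, N e_i = 118e_{i+1} for i = 1, ..., 3 and N e_4 = 0, so the singular values of N are 118 (with multiplicity 3) and 0; hence ||N|| = 118. The spectral radius r(N) = max|lambda| = 0. Note ||N|| > r(N) — characteristic of non-normal nilpotent operators. Indeed N^4 = 0.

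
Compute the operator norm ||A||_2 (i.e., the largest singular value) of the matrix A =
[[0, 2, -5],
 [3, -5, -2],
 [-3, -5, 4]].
||A||_2 ≈ 8.5164 (= sqrt(largest eigenvalue of A^T A))

||A||_2 = sigma_max(A) = sqrt(lambda_max(A^T A)). Form the symmetric matrix M = A^T A =
[[18, 0, -18],
 [0, 54, -20],
 [-18, -20, 45]].
Its characteristic polynomial (trace, sum of principal 2x2 minors, determinant of M give the coefficients) is
  p(λ) = det(λ I - M) = λ^3 - 117λ^2 + 3488λ - 19044.
No integer candidate from the rational root theorem (±divisors of 19044) is a root, so the roots are irrational. The cubic discriminant is Δ = 4895680000 > 0, so there are three distinct real roots. p(7) = -18 and p(8) = 1884 have opposite signs, so a root lies in (7, 8); Newton's method refines it to λ ≈ 7.009. p(37) = 492 and p(38) = -576 have opposite signs, so a root lies in (37, 38); Newton's method refines it to λ ≈ 37.4617. p(72) = -1188 and p(73) = 1104 have opposite signs, so a root lies in (72, 73); Newton's method refines it to λ ≈ 72.5293. Check (Vieta): the three roots sum to 117, matching tr M = 117.
So the eigenvalues of A^T A are ≈ 7.009, 37.4617, 72.5293 (all ≥ 0, as they must be for A^T A). The largest is λ_max ≈ 72.5293, hence ||A||_2 = sqrt(λ_max) ≈ 8.5164.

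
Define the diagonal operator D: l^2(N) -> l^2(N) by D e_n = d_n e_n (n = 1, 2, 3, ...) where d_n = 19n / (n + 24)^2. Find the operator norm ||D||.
||D|| = 19/96 (attained at n = 24)

For D diagonal, ||D|| = sup_n |d_n|. Treat f(x) = 19x / (x + 24)^2 for real x > 0. By the quotient rule, f'(x) = 19(24 - x)/(x + 24)^3, which is positive for x < 24 and negative for x > 24. So f has a unique maximum at x = 24, and since 24 is a positive integer, the supremum over n ≥ 1 is attained at n = 24: d_24 = 19·24/(24 + 24)^2 = 19·24/2304 = 19/96. Hence ||D|| = 19/96.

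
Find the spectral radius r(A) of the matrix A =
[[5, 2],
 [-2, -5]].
r(A) = sqrt(84)/2 ≈ 4.5826

The eigenvalues of A are the roots of its characteristic polynomial. With M = A (coefficients from the trace and determinant):
  p(λ) = det(λ I - M) = λ^2 - 21.
For λ^2 - 21 the discriminant is 84. It is nonnegative but not a perfect square, so the roots are real and irrational: λ = ± sqrt(84)/2 ≈ 4.5826, -4.5826.
Thus the eigenvalues (to 4 decimals) are 4.5826 (modulus 4.5826); -4.5826 (modulus 4.5826). The spectral radius is the largest modulus: r(A) = sqrt(84)/2 ≈ 4.5826. (Cross-check: r(A) ≤ ||A||_2 ≈ 7; equality holds whenever A is normal, though it can also hold for some non-normal A.)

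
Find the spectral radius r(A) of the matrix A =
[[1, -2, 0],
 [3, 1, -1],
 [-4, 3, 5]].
r(A) ≈ 3.8204

The eigenvalues of A are the roots of its characteristic polynomial. With M = A (coefficients from the trace, the sum of principal 2x2 minors, and det A):
  p(λ) = det(λ I - M) = λ^3 - 7λ^2 + 20λ - 30.
No integer candidate from the rational root theorem (±divisors of 30) is a root, so the roots are irrational. The cubic discriminant is Δ = -2260 < 0, so there is one real root and a complex-conjugate pair. p(3) = -6 and p(4) = 2 have opposite signs, so a root lies in (3, 4); Newton's method refines it to λ ≈ 3.8204. Dividing out (λ - (3.8204)) leaves approximately λ^2 - 3.1796λ + 7.8526. For λ^2 - 3.1796λ + 7.8526 the discriminant is -21.3005. It is negative, so the remaining roots are the complex-conjugate pair λ ≈ 1.5898 ± 2.3076i. Their product equals the constant term, so |λ|^2 ≈ 7.8526 and |λ| ≈ 2.8023.
Thus the eigenvalues (to 4 decimals) are 3.8204 (modulus 3.8204); 1.5898 ± 2.3076i (modulus 2.8023). The spectral radius is the largest modulus: r(A) ≈ 3.8204. (Cross-check: r(A) ≤ ||A||_2 ≈ 7.5091; equality holds whenever A is normal, though it can also hold for some non-normal A.)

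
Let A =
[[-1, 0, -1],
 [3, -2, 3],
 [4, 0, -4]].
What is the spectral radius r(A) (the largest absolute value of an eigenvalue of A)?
r(A) = sqrt(8) ≈ 2.8284

The eigenvalues of A are the roots of its characteristic polynomial. With M = A (coefficients from the trace, the sum of principal 2x2 minors, and det A):
  p(λ) = det(λ I - M) = λ^3 + 7λ^2 + 18λ + 16.
By the rational root theorem any rational root is an integer divisor of 16. Testing λ = -2: p(-2) = -8 + 28 - 36 + 16 = 0, so λ = -2 is a root. Dividing out (λ + 2) leaves p(λ) = (λ + 2)(λ^2 + 5λ + 8). For λ^2 + 5λ + 8 the discriminant is -7. It is negative, so the roots are the complex-conjugate pair λ = -5/2 ± (sqrt(7)/2) i ≈ -2.5 ± 1.3229i. For a conjugate pair the product of the roots equals the constant term, so |λ|^2 = 8 and |λ| = sqrt(8) ≈ 2.8284.
Thus the eigenvalues (to 4 decimals) are -2.5 ± 1.3229i (modulus 2.8284); -2 (modulus 2). The spectral radius is the largest modulus: r(A) = sqrt(8) ≈ 2.8284. (Cross-check: r(A) ≤ ||A||_2 ≈ 5.6569; equality holds whenever A is normal, though it can also hold for some non-normal A.)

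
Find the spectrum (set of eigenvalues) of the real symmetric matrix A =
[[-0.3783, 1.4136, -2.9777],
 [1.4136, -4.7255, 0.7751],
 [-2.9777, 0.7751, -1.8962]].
sigma(A) ≈ {-6, -3, 2}

A is real symmetric, so its spectrum consists of real eigenvalues. Expanding the characteristic polynomial of the displayed matrix gives
  det(λ I - A) = p(λ) = λ^3 + (7)λ^2 + (0)λ + (-36).
Solving p(λ) = 0 yields eigenvalues ≈ -6, -3, 2. (A is shown rounded to 4 decimals, so these recover the underlying integer eigenvalues to within that precision.)
Verification: the trace of A = -7 equals the sum of eigenvalues -7, and det(A) ≈ 36.0010 matches the eigenvalue product 36.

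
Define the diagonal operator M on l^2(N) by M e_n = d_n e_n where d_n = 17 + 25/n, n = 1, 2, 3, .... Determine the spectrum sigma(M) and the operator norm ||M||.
sigma(M) = {17 + 25/n : n ≥ 1} ∪ {17}; ||M|| = 42

A bounded diagonal operator on l^2 with diagonal entries d_n has spectrum equal to the closure of {d_n : n ≥ 1}: every d_n is an eigenvalue (with eigenvector e_n), so {d_n} ⊂ sigma(M); the spectrum is closed, so its closure is too; and for lambda not in the closure, (M - lambda I) has bounded inverse (the diagonal entries 1/(d_n - lambda) are bounded). For our sequence d_n = 17 + 25/n, n = 1, 2, 3, ...:
  - {d_n} = {17 + 25/n : n ≥ 1}; the only limit point is 17
  - closure = {17 + 25/n : n ≥ 1} ∪ {17}
For the norm: a diagonal operator has ||M|| = sup_n |d_n|. Here d_n = 17 + 25/n is positive and decreasing, so sup_n |d_n| = d_1 = 17 + 25 = 42. So ||M|| = 42.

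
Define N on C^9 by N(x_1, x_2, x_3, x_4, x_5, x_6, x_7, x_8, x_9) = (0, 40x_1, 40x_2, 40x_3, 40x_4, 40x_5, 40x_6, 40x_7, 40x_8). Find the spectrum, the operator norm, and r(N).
sigma(N) = {0}; ||N|| = 40; r(N) = 0. (N is nilpotent with N^9 = 0.)

On C^9, N is a strictly lower-triangular matrix with 40 on the subdiagonal and zeros elsewhere, so its characteristic polynomial is lambda^9 and every eigenvalue is 0: sigma(N) = {0}. For the operator norm, N e_i = 40e_{i+1} for i = 1, ..., 8 and N e_9 = 0, so the singular values of N are 40 (with multiplicity 8) and 0; hence ||N|| = 40. The spectral radius r(N) = max|lambda| = 0. Note ||N|| > r(N) — characteristic of non-normal nilpotent operators. Indeed N^9 = 0.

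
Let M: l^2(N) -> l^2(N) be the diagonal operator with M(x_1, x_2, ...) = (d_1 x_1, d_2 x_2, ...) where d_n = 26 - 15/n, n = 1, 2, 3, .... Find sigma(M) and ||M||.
sigma(M) = {26 - 15/n : n ≥ 1} ∪ {26}; ||M|| = 26

A bounded diagonal operator on l^2 with diagonal entries d_n has spectrum equal to the closure of {d_n : n ≥ 1}: every d_n is an eigenvalue (with eigenvector e_n), so {d_n} ⊂ sigma(M); the spectrum is closed, so its closure is too; and for lambda not in the closure, (M - lambda I) has bounded inverse (the diagonal entries 1/(d_n - lambda) are bounded). For our sequence d_n = 26 - 15/n, n = 1, 2, 3, ...:
  - {d_n} = {26 - 15/n : n ≥ 1}; the only limit point is 26
  - closure = {26 - 15/n : n ≥ 1} ∪ {26}
For the norm: a diagonal operator has ||M|| = sup_n |d_n|. Here d_n = 26 - 15/n increases monotonically from d_1 = 11 toward 26, with all terms in [11, 26); so sup_n |d_n| = 26 (the supremum is the limit, not attained). So ||M|| = 26.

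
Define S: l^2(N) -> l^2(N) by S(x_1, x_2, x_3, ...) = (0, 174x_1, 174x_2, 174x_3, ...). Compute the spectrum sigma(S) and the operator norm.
sigma(S) = closed disk {z in C : |z| ≤ 174}; ||S|| = 174

Note S = 174·U where U is the unit right shift (U x)_k = x_{k-1} (with x_0 := 0); so ||S|| = 174||U|| and sigma(S) = 174·sigma(U). ||S x||^2 = sum_{k≥1} |174x_k|^2 = 30276||x||^2, so ||S|| = 174 and sigma(S) ⊂ {|z| ≤ 174}. For any |lambda| < 174, the equation (S - lambda I) x = 0 forces x_1 = 0, then 174x_k = lambda x_{k+1} ⇒ x = 0, so S has no eigenvalues. But (S - lambda I) is not surjective for |lambda| < 174: solving (S - lambda I) x = e_1 would require x_n proportional to (lambda/174)^(-n), which is not in l^2. So every |lambda| < 174 lies in the residual spectrum. The boundary |lambda| = 174 is in the approximate point spectrum (the spectrum is closed). Hence sigma(S) is the closed disk of radius 174.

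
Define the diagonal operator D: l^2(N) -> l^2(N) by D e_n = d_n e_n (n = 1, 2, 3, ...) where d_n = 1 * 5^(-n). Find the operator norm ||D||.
||D|| = 1/5 (attained at n = 1)

For D diagonal, ||D|| = sup_n |d_n|. The sequence d_n = 1 * 5^(-n) is positive and strictly decreasing (ratio 5^(-1) < 1), so the supremum is d_1 = 1/5. Hence ||D|| = 1/5.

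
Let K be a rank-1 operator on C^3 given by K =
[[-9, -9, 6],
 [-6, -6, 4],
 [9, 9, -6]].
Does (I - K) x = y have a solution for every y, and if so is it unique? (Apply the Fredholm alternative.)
(I - K) is invertible (det(I - K) = 22 ≠ 0), so for every y in C^3 the equation (I - K) x = y has a unique solution.

K has rank 1, so it is an outer product K = u v^T: every row of K is a multiple of one row vector. Reading off the entries, u = (3, 2, -3) and v = (-3, -3, 2) (row i of K equals u_i·v^T). A rank-one matrix u v^T satisfies K u = u (v·u) and kills the (2)-dimensional subspace v^⊥, so its characteristic polynomial is lambda^2 (lambda - v·u) with v·u = tr K = -21. Hence the eigenvalues of I - K are 1 (multiplicity 2) and 1 - (-21) = 22, so det(I - K) = 22. (Direct check: I - K =
[[10, 9, -6],
 [6, 7, -4],
 [-9, -9, 7]]
has determinant 22.) The finite-dimensional Fredholm alternative says: either (I - K) is invertible, or ker(I - K) ≠ {0} and then range(I - K) = ker((I - K)^*)^⊥, with dim ker(I - K) = dim ker((I - K)^*). Since det(I - K) ≠ 0, 1 is not an eigenvalue of K and ker(I - K) = {0}, so we are in the first case: for every y there is a unique x = (I - K)^(-1) y. Explicitly, by the Sherman–Morrison formula, (I - u v^T)^(-1) = I + u v^T/(1 - v·u), i.e. (I - K)^(-1) = I + K/(22).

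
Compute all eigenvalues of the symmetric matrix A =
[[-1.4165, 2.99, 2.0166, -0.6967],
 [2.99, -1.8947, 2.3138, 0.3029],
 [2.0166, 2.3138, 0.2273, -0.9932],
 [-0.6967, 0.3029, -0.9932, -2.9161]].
sigma(A) ≈ {-5, -3, -2, 4}

A is real symmetric, so its spectrum consists of real eigenvalues. Expanding the characteristic polynomial of the displayed matrix gives
  det(λ I - A) = p(λ) = λ^4 + (6)λ^3 + (-9)λ^2 + (-94)λ + (-120.0014).
Solving p(λ) = 0 yields eigenvalues ≈ -5, -3, -2, 4. (A is shown rounded to 4 decimals, so these recover the underlying integer eigenvalues to within that precision.)
Verification: the trace of A = -6 equals the sum of eigenvalues -6, and det(A) ≈ -120.0014 matches the eigenvalue product -120.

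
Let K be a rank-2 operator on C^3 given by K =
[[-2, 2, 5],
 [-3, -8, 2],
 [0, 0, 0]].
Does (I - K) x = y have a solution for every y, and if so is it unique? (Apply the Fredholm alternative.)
(I - K) is invertible (det(I - K) = 33 ≠ 0), so for every y in C^3 the equation (I - K) x = y has a unique solution.

K has rank 2 and factors as K = U V^T = u1 v1^T + u2 v2^T with u1 = (3, -1, 0), v1 = (0, 2, 1), u2 = (2, 3, 0), v2 = (-1, -2, 1) (multiplying out reproduces the displayed K). The nonzero eigenvalues of U V^T coincide with those of the 2 x 2 matrix G = V^T U = [[v1·u1, v1·u2], [v2·u1, v2·u2]] = [[-2, 6], [-1, -8]], and by the Sylvester determinant identity det(I_3 - U V^T) = det(I_2 - V^T U) = det([[3, -6], [1, 9]]) = (3)(9) - (-6)(1) = 33. (Direct check: I - K =
[[3, -2, -5],
 [3, 9, -2],
 [0, 0, 1]]
has determinant 33.) The finite-dimensional Fredholm alternative says: either (I - K) is invertible, or ker(I - K) ≠ {0} and then range(I - K) = ker((I - K)^*)^⊥, with dim ker(I - K) = dim ker((I - K)^*). Since det(I - K) ≠ 0, 1 is not an eigenvalue of K and ker(I - K) = {0}, so we are in the first case: for every y there is a unique x = (I - K)^(-1) y. (Explicitly, by the Woodbury identity, (I - U V^T)^(-1) = I + U (I_2 - G)^(-1) V^T.)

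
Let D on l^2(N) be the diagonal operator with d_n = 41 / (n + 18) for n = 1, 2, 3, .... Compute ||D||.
||D|| = 41/19 (attained at n = 1)

For D diagonal, ||D|| = sup_n |d_n| = sup_n 41/(n + 18). This is positive and strictly decreasing in n, so the supremum is attained at n = 1: d_1 = 41/(1 + 18) = 41/19. Hence ||D|| = 41/19.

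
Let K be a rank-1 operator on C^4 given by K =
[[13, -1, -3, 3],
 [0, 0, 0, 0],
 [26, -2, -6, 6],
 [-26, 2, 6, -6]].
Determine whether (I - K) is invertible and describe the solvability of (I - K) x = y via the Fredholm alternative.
(I - K) is singular (det(I - K) = 0, i.e. 1 ∈ sigma(K)). (I - K) x = y is solvable iff y ⊥ ker((I - K)^*) = span{(13, -1, -3, 3)}, i.e. iff 13y_1 - y_2 - 3y_3 + 3y_4 = 0. When solvable, the solutions are x = y + c·(1, 0, 2, -2), c arbitrary (ker(I - K) = span{(1, 0, 2, -2)}, dimension 1).

K has rank 1, so it is an outer product K = u v^T: every row of K is a multiple of one row vector. Reading off the entries, u = (1, 0, 2, -2) and v = (13, -1, -3, 3) (row i of K equals u_i·v^T). A rank-one matrix u v^T satisfies K u = u (v·u) and kills the (3)-dimensional subspace v^⊥, so its characteristic polynomial is lambda^3 (lambda - v·u) with v·u = tr K = 1. Hence the eigenvalues of I - K are 1 (multiplicity 3) and 1 - (1) = 0, so det(I - K) = 0. (Direct check: I - K =
[[-12, 1, 3, -3],
 [0, 1, 0, 0],
 [-26, 2, 7, -6],
 [26, -2, -6, 7]]
has determinant 0.) So 1 is an eigenvalue of K and (I - K) is not invertible. The finite-dimensional Fredholm alternative says: either (I - K) is invertible, or ker(I - K) ≠ {0} and then range(I - K) = ker((I - K)^*)^⊥, with dim ker(I - K) = dim ker((I - K)^*). We are in the second case, so we need both kernels. Kernel of I - K: (I - K) u = u - u (v·u) = u - u = 0, so ker(I - K) = span{u} = span{(1, 0, 2, -2)} (it is exactly 1-dimensional because rank(I - K) = 3). Kernel of the adjoint: K is real, so (I - K)^* = I - K^T = I - v u^T, and (I - v u^T) v = v - v (u·v) = 0; hence ker((I - K)^*) = span{v} = span{(13, -1, -3, 3)}. Therefore (I - K) x = y is solvable iff <y, v> = 0, i.e. iff 13y_1 - y_2 - 3y_3 + 3y_4 = 0. When this holds, K y = u (v·y) = 0, so (I - K) y = y and x = y is a particular solution; the full solution set is the line x = y + c·u = y + c·(1, 0, 2, -2), c ∈ C.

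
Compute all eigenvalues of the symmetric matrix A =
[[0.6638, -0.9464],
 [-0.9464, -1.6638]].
sigma(A) ≈ {-2, 1}

A is real symmetric, so its spectrum consists of real eigenvalues. Expanding the characteristic polynomial of the displayed matrix gives
  det(λ I - A) = p(λ) = λ^2 + (1)λ + (-2).
Solving p(λ) = 0 yields eigenvalues ≈ -2, 1. (A is shown rounded to 4 decimals, so these recover the underlying integer eigenvalues to within that precision.)
Verification: the trace of A = -1 equals the sum of eigenvalues -1, and det(A) ≈ -2.0001 matches the eigenvalue product -2.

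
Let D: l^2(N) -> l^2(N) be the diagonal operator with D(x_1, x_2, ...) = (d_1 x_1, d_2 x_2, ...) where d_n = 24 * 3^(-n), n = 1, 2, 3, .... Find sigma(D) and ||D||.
sigma(D) = {24 * 3^(-n) : n ≥ 1} ∪ {0}; ||D|| = 8

A bounded diagonal operator on l^2 with diagonal entries d_n has spectrum equal to the closure of {d_n : n ≥ 1}: every d_n is an eigenvalue (with eigenvector e_n), so {d_n} ⊂ sigma(D); the spectrum is closed, so its closure is too; and for lambda not in the closure, (D - lambda I) has bounded inverse (the diagonal entries 1/(d_n - lambda) are bounded). For our sequence d_n = 24 * 3^(-n), n = 1, 2, 3, ...:
  - {d_n} = {24 * 3^(-n) : n ≥ 1}; the only limit point is 0
  - closure = {24 * 3^(-n) : n ≥ 1} ∪ {0}
For the norm: a diagonal operator has ||D|| = sup_n |d_n|. Here d_n = 24 * 3^(-n) is positive and decreasing, so sup_n |d_n| = d_1 = 24/3 = 8. So ||D|| = 8.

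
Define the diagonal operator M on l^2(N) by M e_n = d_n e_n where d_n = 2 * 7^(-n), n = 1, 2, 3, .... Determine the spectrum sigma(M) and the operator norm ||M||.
sigma(M) = {2 * 7^(-n) : n ≥ 1} ∪ {0}; ||M|| = 2/7

A bounded diagonal operator on l^2 with diagonal entries d_n has spectrum equal to the closure of {d_n : n ≥ 1}: every d_n is an eigenvalue (with eigenvector e_n), so {d_n} ⊂ sigma(M); the spectrum is closed, so its closure is too; and for lambda not in the closure, (M - lambda I) has bounded inverse (the diagonal entries 1/(d_n - lambda) are bounded). For our sequence d_n = 2 * 7^(-n), n = 1, 2, 3, ...:
  - {d_n} = {2 * 7^(-n) : n ≥ 1}; the only limit point is 0
  - closure = {2 * 7^(-n) : n ≥ 1} ∪ {0}
For the norm: a diagonal operator has ||M|| = sup_n |d_n|. Here d_n = 2 * 7^(-n) is positive and decreasing, so sup_n |d_n| = d_1 = 2/7. So ||M|| = 2/7.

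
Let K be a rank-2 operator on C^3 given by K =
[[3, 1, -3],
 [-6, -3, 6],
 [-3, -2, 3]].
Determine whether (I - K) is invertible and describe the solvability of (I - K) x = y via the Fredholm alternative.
(I - K) is invertible (det(I - K) = -2 ≠ 0), so for every y in C^3 the equation (I - K) x = y has a unique solution.

K has rank 2 and factors as K = U V^T = u1 v1^T + u2 v2^T with u1 = (-2, 3, 1), v1 = (-1, 0, 1), u2 = (-1, 3, 2), v2 = (-1, -1, 1) (multiplying out reproduces the displayed K). The nonzero eigenvalues of U V^T coincide with those of the 2 x 2 matrix G = V^T U = [[v1·u1, v1·u2], [v2·u1, v2·u2]] = [[3, 3], [0, 0]], and by the Sylvester determinant identity det(I_3 - U V^T) = det(I_2 - V^T U) = det([[-2, -3], [0, 1]]) = (-2)(1) - (-3)(0) = -2. (Direct check: I - K =
[[-2, -1, 3],
 [6, 4, -6],
 [3, 2, -2]]
has determinant -2.) The finite-dimensional Fredholm alternative says: either (I - K) is invertible, or ker(I - K) ≠ {0} and then range(I - K) = ker((I - K)^*)^⊥, with dim ker(I - K) = dim ker((I - K)^*). Since det(I - K) ≠ 0, 1 is not an eigenvalue of K and ker(I - K) = {0}, so we are in the first case: for every y there is a unique x = (I - K)^(-1) y. (Explicitly, by the Woodbury identity, (I - U V^T)^(-1) = I + U (I_2 - G)^(-1) V^T.)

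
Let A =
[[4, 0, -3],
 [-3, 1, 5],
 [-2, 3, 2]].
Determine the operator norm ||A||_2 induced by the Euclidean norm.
||A||_2 ≈ 8.2637 (= sqrt(largest eigenvalue of A^T A))

||A||_2 = sigma_max(A) = sqrt(lambda_max(A^T A)). Form the symmetric matrix M = A^T A =
[[29, -9, -31],
 [-9, 10, 11],
 [-31, 11, 38]].
Its characteristic polynomial (trace, sum of principal 2x2 minors, determinant of M give the coefficients) is
  p(λ) = det(λ I - M) = λ^3 - 77λ^2 + 609λ - 961.
No integer candidate from the rational root theorem (±divisors of 961) is a root, so the roots are irrational. The cubic discriminant is Δ = 326794528 > 0, so there are three distinct real roots. p(2) = -43 and p(3) = 200 have opposite signs, so a root lies in (2, 3); Newton's method refines it to λ ≈ 2.1419. p(6) = 137 and p(7) = -128 have opposite signs, so a root lies in (6, 7); Newton's method refines it to λ ≈ 6.5701. p(68) = -1165 and p(69) = 2972 have opposite signs, so a root lies in (68, 69); Newton's method refines it to λ ≈ 68.288. Check (Vieta): the three roots sum to 77, matching tr M = 77.
So the eigenvalues of A^T A are ≈ 2.1419, 6.5701, 68.288 (all ≥ 0, as they must be for A^T A). The largest is λ_max ≈ 68.288, hence ||A||_2 = sqrt(λ_max) ≈ 8.2637.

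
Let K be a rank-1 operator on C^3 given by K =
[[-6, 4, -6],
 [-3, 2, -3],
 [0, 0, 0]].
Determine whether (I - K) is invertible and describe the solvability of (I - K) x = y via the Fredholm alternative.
(I - K) is invertible (det(I - K) = 5 ≠ 0), so for every y in C^3 the equation (I - K) x = y has a unique solution.

K has rank 1, so it is an outer product K = u v^T: every row of K is a multiple of one row vector. Reading off the entries, u = (2, 1, 0) and v = (-3, 2, -3) (row i of K equals u_i·v^T). A rank-one matrix u v^T satisfies K u = u (v·u) and kills the (2)-dimensional subspace v^⊥, so its characteristic polynomial is lambda^2 (lambda - v·u) with v·u = tr K = -4. Hence the eigenvalues of I - K are 1 (multiplicity 2) and 1 - (-4) = 5, so det(I - K) = 5. (Direct check: I - K =
[[7, -4, 6],
 [3, -1, 3],
 [0, 0, 1]]
has determinant 5.) The finite-dimensional Fredholm alternative says: either (I - K) is invertible, or ker(I - K) ≠ {0} and then range(I - K) = ker((I - K)^*)^⊥, with dim ker(I - K) = dim ker((I - K)^*). Since det(I - K) ≠ 0, 1 is not an eigenvalue of K and ker(I - K) = {0}, so we are in the first case: for every y there is a unique x = (I - K)^(-1) y. Explicitly, by the Sherman–Morrison formula, (I - u v^T)^(-1) = I + u v^T/(1 - v·u), i.e. (I - K)^(-1) = I + K/(5).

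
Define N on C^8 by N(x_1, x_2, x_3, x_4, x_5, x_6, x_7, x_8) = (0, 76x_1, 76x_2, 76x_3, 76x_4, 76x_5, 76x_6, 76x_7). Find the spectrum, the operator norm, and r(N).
sigma(N) = {0}; ||N|| = 76; r(N) = 0. (N is nilpotent with N^8 = 0.)

On C^8, N is a strictly lower-triangular matrix with 76 on the subdiagonal and zeros elsewhere, so its characteristic polynomial is lambda^8 and every eigenvalue is 0: sigma(N) = {0}. For the operator norm, N e_i = 76e_{i+1} for i = 1, ..., 7 and N e_8 = 0, so the singular values of N are 76 (with multiplicity 7) and 0; hence ||N|| = 76. The spectral radius r(N) = max|lambda| = 0. Note ||N|| > r(N) — characteristic of non-normal nilpotent operators. Indeed N^8 = 0.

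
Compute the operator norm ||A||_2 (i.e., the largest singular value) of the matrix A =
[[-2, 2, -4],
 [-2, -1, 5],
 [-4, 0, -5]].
||A||_2 ≈ 8.6622 (= sqrt(largest eigenvalue of A^T A))

||A||_2 = sigma_max(A) = sqrt(lambda_max(A^T A)). Form the symmetric matrix M = A^T A =
[[24, -2, 18],
 [-2, 5, -13],
 [18, -13, 66]].
Its characteristic polynomial (trace, sum of principal 2x2 minors, determinant of M give the coefficients) is
  p(λ) = det(λ I - M) = λ^3 - 95λ^2 + 1537λ - 2916.
No integer candidate from the rational root theorem (±divisors of 2916) is a root, so the roots are irrational. The cubic discriminant is Δ = 4230566421 > 0, so there are three distinct real roots. p(2) = -214 and p(3) = 867 have opposite signs, so a root lies in (2, 3); Newton's method refines it to λ ≈ 2.1857. p(17) = 671 and p(18) = -198 have opposite signs, so a root lies in (17, 18); Newton's method refines it to λ ≈ 17.7805. p(75) = -141 and p(76) = 4152 have opposite signs, so a root lies in (75, 76); Newton's method refines it to λ ≈ 75.0338. Check (Vieta): the three roots sum to 95, matching tr M = 95.
So the eigenvalues of A^T A are ≈ 2.1857, 17.7805, 75.0338 (all ≥ 0, as they must be for A^T A). The largest is λ_max ≈ 75.0338, hence ||A||_2 = sqrt(λ_max) ≈ 8.6622.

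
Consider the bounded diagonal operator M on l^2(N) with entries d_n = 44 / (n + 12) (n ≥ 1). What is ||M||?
||M|| = 44/13 (attained at n = 1)

For M diagonal, ||M|| = sup_n |d_n| = sup_n 44/(n + 12). This is positive and strictly decreasing in n, so the supremum is attained at n = 1: d_1 = 44/(1 + 12) = 44/13. Hence ||M|| = 44/13.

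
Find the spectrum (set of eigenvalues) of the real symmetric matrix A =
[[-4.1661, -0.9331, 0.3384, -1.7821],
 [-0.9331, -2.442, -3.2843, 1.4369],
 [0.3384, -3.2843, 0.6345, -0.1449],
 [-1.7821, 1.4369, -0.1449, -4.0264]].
sigma(A) ≈ {-6, -5, -2, 3}

A is real symmetric, so its spectrum consists of real eigenvalues. Expanding the characteristic polynomial of the displayed matrix gives
  det(λ I - A) = p(λ) = λ^4 + (10)λ^3 + (13)λ^2 + (-96.0036)λ + (-180.0046).
Solving p(λ) = 0 yields eigenvalues ≈ -6, -5, -2, 3. (A is shown rounded to 4 decimals, so these recover the underlying integer eigenvalues to within that precision.)
Verification: the trace of A = -10 equals the sum of eigenvalues -10, and det(A) ≈ -180.0046 matches the eigenvalue product -180.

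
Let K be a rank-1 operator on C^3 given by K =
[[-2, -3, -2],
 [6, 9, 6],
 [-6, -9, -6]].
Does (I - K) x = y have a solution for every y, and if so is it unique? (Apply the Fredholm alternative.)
(I - K) is singular (det(I - K) = 0, i.e. 1 ∈ sigma(K)). (I - K) x = y is solvable iff y ⊥ ker((I - K)^*) = span{(-2, -3, -2)}, i.e. iff -2y_1 - 3y_2 - 2y_3 = 0. When solvable, the solutions are x = y + c·(1, -3, 3), c arbitrary (ker(I - K) = span{(1, -3, 3)}, dimension 1).

K has rank 1, so it is an outer product K = u v^T: every row of K is a multiple of one row vector. Reading off the entries, u = (1, -3, 3) and v = (-2, -3, -2) (row i of K equals u_i·v^T). A rank-one matrix u v^T satisfies K u = u (v·u) and kills the (2)-dimensional subspace v^⊥, so its characteristic polynomial is lambda^2 (lambda - v·u) with v·u = tr K = 1. Hence the eigenvalues of I - K are 1 (multiplicity 2) and 1 - (1) = 0, so det(I - K) = 0. (Direct check: I - K =
[[3, 3, 2],
 [-6, -8, -6],
 [6, 9, 7]]
has determinant 0.) So 1 is an eigenvalue of K and (I - K) is not invertible. The finite-dimensional Fredholm alternative says: either (I - K) is invertible, or ker(I - K) ≠ {0} and then range(I - K) = ker((I - K)^*)^⊥, with dim ker(I - K) = dim ker((I - K)^*). We are in the second case, so we need both kernels. Kernel of I - K: (I - K) u = u - u (v·u) = u - u = 0, so ker(I - K) = span{u} = span{(1, -3, 3)} (it is exactly 1-dimensional because rank(I - K) = 2). Kernel of the adjoint: K is real, so (I - K)^* = I - K^T = I - v u^T, and (I - v u^T) v = v - v (u·v) = 0; hence ker((I - K)^*) = span{v} = span{(-2, -3, -2)}. Therefore (I - K) x = y is solvable iff <y, v> = 0, i.e. iff -2y_1 - 3y_2 - 2y_3 = 0. When this holds, K y = u (v·y) = 0, so (I - K) y = y and x = y is a particular solution; the full solution set is the line x = y + c·u = y + c·(1, -3, 3), c ∈ C.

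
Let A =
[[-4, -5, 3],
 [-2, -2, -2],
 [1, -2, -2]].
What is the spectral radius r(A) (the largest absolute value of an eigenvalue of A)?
r(A) ≈ 6.3266

The eigenvalues of A are the roots of its characteristic polynomial. With M = A (coefficients from the trace, the sum of principal 2x2 minors, and det A):
  p(λ) = det(λ I - M) = λ^3 + 8λ^2 + 3λ - 48.
No integer candidate from the rational root theorem (±divisors of 48) is a root, so the roots are irrational. The cubic discriminant is Δ = 15828 > 0, so there are three distinct real roots. p(-7) = -20 and p(-6) = 6 have opposite signs, so a root lies in (-7, -6); Newton's method refines it to λ ≈ -6.3266. p(-4) = 4 and p(-3) = -12 have opposite signs, so a root lies in (-4, -3); Newton's method refines it to λ ≈ -3.7154. p(2) = -2 and p(3) = 60 have opposite signs, so a root lies in (2, 3); Newton's method refines it to λ ≈ 2.042. Check (Vieta): the three roots sum to -8, matching tr M = -8.
Thus the eigenvalues (to 4 decimals) are -6.3266 (modulus 6.3266); -3.7154 (modulus 3.7154); 2.042 (modulus 2.042). The spectral radius is the largest modulus: r(A) ≈ 6.3266. (Cross-check: r(A) ≤ ||A||_2 ≈ 7.3168; equality holds whenever A is normal, though it can also hold for some non-normal A.)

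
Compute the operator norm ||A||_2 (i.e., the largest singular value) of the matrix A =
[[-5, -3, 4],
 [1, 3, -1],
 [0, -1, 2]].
||A||_2 ≈ 7.7265 (= sqrt(largest eigenvalue of A^T A))

||A||_2 = sigma_max(A) = sqrt(lambda_max(A^T A)). Form the symmetric matrix M = A^T A =
[[26, 18, -21],
 [18, 19, -17],
 [-21, -17, 21]].
Its characteristic polynomial (trace, sum of principal 2x2 minors, determinant of M give the coefficients) is
  p(λ) = det(λ I - M) = λ^3 - 66λ^2 + 385λ - 529.
No integer candidate from the rational root theorem (±divisors of 529) is a root, so the roots are irrational. The cubic discriminant is Δ = 43458377 > 0, so there are three distinct real roots. p(2) = -15 and p(3) = 59 have opposite signs, so a root lies in (2, 3); Newton's method refines it to λ ≈ 2.1192. p(4) = 19 and p(5) = -129 have opposite signs, so a root lies in (4, 5); Newton's method refines it to λ ≈ 4.1814. p(59) = -2181 and p(60) = 971 have opposite signs, so a root lies in (59, 60); Newton's method refines it to λ ≈ 59.6995. Check (Vieta): the three roots sum to 66, matching tr M = 66.
So the eigenvalues of A^T A are ≈ 2.1192, 4.1814, 59.6995 (all ≥ 0, as they must be for A^T A). The largest is λ_max ≈ 59.6995, hence ||A||_2 = sqrt(λ_max) ≈ 7.7265.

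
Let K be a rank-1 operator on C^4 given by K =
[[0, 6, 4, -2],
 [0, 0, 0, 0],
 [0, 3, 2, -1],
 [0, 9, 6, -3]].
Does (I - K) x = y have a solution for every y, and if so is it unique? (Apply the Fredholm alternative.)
(I - K) is invertible (det(I - K) = 2 ≠ 0), so for every y in C^4 the equation (I - K) x = y has a unique solution.

K has rank 1, so it is an outer product K = u v^T: every row of K is a multiple of one row vector. Reading off the entries, u = (2, 0, 1, 3) and v = (0, 3, 2, -1) (row i of K equals u_i·v^T). A rank-one matrix u v^T satisfies K u = u (v·u) and kills the (3)-dimensional subspace v^⊥, so its characteristic polynomial is lambda^3 (lambda - v·u) with v·u = tr K = -1. Hence the eigenvalues of I - K are 1 (multiplicity 3) and 1 - (-1) = 2, so det(I - K) = 2. (Direct check: I - K =
[[1, -6, -4, 2],
 [0, 1, 0, 0],
 [0, -3, -1, 1],
 [0, -9, -6, 4]]
has determinant 2.) The finite-dimensional Fredholm alternative says: either (I - K) is invertible, or ker(I - K) ≠ {0} and then range(I - K) = ker((I - K)^*)^⊥, with dim ker(I - K) = dim ker((I - K)^*). Since det(I - K) ≠ 0, 1 is not an eigenvalue of K and ker(I - K) = {0}, so we are in the first case: for every y there is a unique x = (I - K)^(-1) y. Explicitly, by the Sherman–Morrison formula, (I - u v^T)^(-1) = I + u v^T/(1 - v·u), i.e. (I - K)^(-1) = I + K/(2).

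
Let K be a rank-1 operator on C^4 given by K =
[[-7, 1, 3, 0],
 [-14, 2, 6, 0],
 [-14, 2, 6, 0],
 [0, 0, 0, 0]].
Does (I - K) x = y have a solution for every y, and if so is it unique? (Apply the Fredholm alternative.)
(I - K) is singular (det(I - K) = 0, i.e. 1 ∈ sigma(K)). (I - K) x = y is solvable iff y ⊥ ker((I - K)^*) = span{(-7, 1, 3, 0)}, i.e. iff -7y_1 + y_2 + 3y_3 = 0. When solvable, the solutions are x = y + c·(1, 2, 2, 0), c arbitrary (ker(I - K) = span{(1, 2, 2, 0)}, dimension 1).

K has rank 1, so it is an outer product K = u v^T: every row of K is a multiple of one row vector. Reading off the entries, u = (1, 2, 2, 0) and v = (-7, 1, 3, 0) (row i of K equals u_i·v^T). A rank-one matrix u v^T satisfies K u = u (v·u) and kills the (3)-dimensional subspace v^⊥, so its characteristic polynomial is lambda^3 (lambda - v·u) with v·u = tr K = 1. Hence the eigenvalues of I - K are 1 (multiplicity 3) and 1 - (1) = 0, so det(I - K) = 0. (Direct check: I - K =
[[8, -1, -3, 0],
 [14, -1, -6, 0],
 [14, -2, -5, 0],
 [0, 0, 0, 1]]
has determinant 0.) So 1 is an eigenvalue of K and (I - K) is not invertible. The finite-dimensional Fredholm alternative says: either (I - K) is invertible, or ker(I - K) ≠ {0} and then range(I - K) = ker((I - K)^*)^⊥, with dim ker(I - K) = dim ker((I - K)^*). We are in the second case, so we need both kernels. Kernel of I - K: (I - K) u = u - u (v·u) = u - u = 0, so ker(I - K) = span{u} = span{(1, 2, 2, 0)} (it is exactly 1-dimensional because rank(I - K) = 3). Kernel of the adjoint: K is real, so (I - K)^* = I - K^T = I - v u^T, and (I - v u^T) v = v - v (u·v) = 0; hence ker((I - K)^*) = span{v} = span{(-7, 1, 3, 0)}. Therefore (I - K) x = y is solvable iff <y, v> = 0, i.e. iff -7y_1 + y_2 + 3y_3 = 0. When this holds, K y = u (v·y) = 0, so (I - K) y = y and x = y is a particular solution; the full solution set is the line x = y + c·u = y + c·(1, 2, 2, 0), c ∈ C.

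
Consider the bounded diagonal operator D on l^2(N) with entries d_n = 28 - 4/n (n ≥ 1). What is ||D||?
||D|| = 28

For a diagonal operator on l^2 with entries d_n, ||D|| = sup_n |d_n|. Here d_1 = 24, d_2 = 26, ..., and d_n = 28 - 4/n increases monotonically toward 28. All terms lie in [24, 28), so |d_n| = d_n and the supremum is the limit 28, which is not attained by any individual d_n. Hence ||D|| = 28.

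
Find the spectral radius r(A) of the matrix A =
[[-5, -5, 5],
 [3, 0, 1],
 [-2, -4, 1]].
r(A) ≈ 4.5245

The eigenvalues of A are the roots of its characteristic polynomial. With M = A (coefficients from the trace, the sum of principal 2x2 minors, and det A):
  p(λ) = det(λ I - M) = λ^3 + 4λ^2 + 24λ + 55.
No integer candidate from the rational root theorem (±divisors of 55) is a root, so the roots are irrational. The cubic discriminant is Δ = -46795 < 0, so there is one real root and a complex-conjugate pair. p(-3) = -8 and p(-2) = 15 have opposite signs, so a root lies in (-3, -2); Newton's method refines it to λ ≈ -2.6867. Dividing out (λ - (-2.6867)) leaves approximately λ^2 + 1.3133λ + 20.4715. For λ^2 + 1.3133λ + 20.4715 the discriminant is -80.1612. It is negative, so the remaining roots are the complex-conjugate pair λ ≈ -0.6567 ± 4.4766i. Their product equals the constant term, so |λ|^2 ≈ 20.4715 and |λ| ≈ 4.5245.
Thus the eigenvalues (to 4 decimals) are -2.6867 (modulus 2.6867); -0.6567 ± 4.4766i (modulus 4.5245). The spectral radius is the largest modulus: r(A) ≈ 4.5245. (Cross-check: r(A) ≤ ||A||_2 ≈ 9.6797; equality holds whenever A is normal, though it can also hold for some non-normal A.)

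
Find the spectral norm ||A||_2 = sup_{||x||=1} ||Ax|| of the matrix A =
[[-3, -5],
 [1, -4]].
||A||_2 = sqrt((51 + sqrt(1445))/2) ≈ 6.6713 (= sqrt(largest eigenvalue of A^T A))

||A||_2 = sigma_max(A) = sqrt(lambda_max(A^T A)). Form the symmetric matrix M = A^T A =
[[10, 11],
 [11, 41]].
Its characteristic polynomial (trace, determinant of M give the coefficients) is
  p(λ) = det(λ I - M) = λ^2 - 51λ + 289.
For λ^2 - 51λ + 289 the discriminant is 1445. It is nonnegative but not a perfect square, so the roots are real and irrational: λ = (51 ± sqrt(1445))/2 ≈ 44.5066, 6.4934.
So the eigenvalues of A^T A are ≈ 6.4934, 44.5066 (all ≥ 0, as they must be for A^T A). The largest is λ_max = (51 + sqrt(1445))/2 ≈ 44.5066, hence ||A||_2 = sqrt(λ_max) = sqrt((51 + sqrt(1445))/2) ≈ 6.6713.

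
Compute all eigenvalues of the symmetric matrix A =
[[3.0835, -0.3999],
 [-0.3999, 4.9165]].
sigma(A) ≈ {3, 5}

A is real symmetric, so its spectrum consists of real eigenvalues. Expanding the characteristic polynomial of the displayed matrix gives
  det(λ I - A) = p(λ) = λ^2 + (-8)λ + (15).
Solving p(λ) = 0 yields eigenvalues ≈ 3, 5. (A is shown rounded to 4 decimals, so these recover the underlying integer eigenvalues to within that precision.)
Verification: the trace of A = 8 equals the sum of eigenvalues 8, and det(A) ≈ 15.0001 matches the eigenvalue product 15.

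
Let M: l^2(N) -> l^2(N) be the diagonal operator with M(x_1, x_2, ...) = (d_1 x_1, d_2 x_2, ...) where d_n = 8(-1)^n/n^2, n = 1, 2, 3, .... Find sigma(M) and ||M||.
sigma(M) = {8(-1)^n/n^2 : n ≥ 1} ∪ {0}; ||M|| = 8

A bounded diagonal operator on l^2 with diagonal entries d_n has spectrum equal to the closure of {d_n : n ≥ 1}: every d_n is an eigenvalue (with eigenvector e_n), so {d_n} ⊂ sigma(M); the spectrum is closed, so its closure is too; and for lambda not in the closure, (M - lambda I) has bounded inverse (the diagonal entries 1/(d_n - lambda) are bounded). For our sequence d_n = 8(-1)^n/n^2, n = 1, 2, 3, ...:
  - {d_n} = {8(-1)^n/n^2 : n ≥ 1}; the only limit point is 0
  - closure = {8(-1)^n/n^2 : n ≥ 1} ∪ {0}
For the norm: a diagonal operator has ||M|| = sup_n |d_n|. Here |d_n| = 8/n^2 is decreasing, so sup_n |d_n| = |d_1| = 8. So ||M|| = 8.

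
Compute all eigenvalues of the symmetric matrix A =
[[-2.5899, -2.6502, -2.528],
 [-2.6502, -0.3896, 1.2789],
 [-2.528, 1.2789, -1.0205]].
sigma(A) ≈ {-5, -2, 3}

A is real symmetric, so its spectrum consists of real eigenvalues. Expanding the characteristic polynomial of the displayed matrix gives
  det(λ I - A) = p(λ) = λ^3 + (4)λ^2 + (-11)λ + (-30).
Solving p(λ) = 0 yields eigenvalues ≈ -5, -2, 3. (A is shown rounded to 4 decimals, so these recover the underlying integer eigenvalues to within that precision.)
Verification: the trace of A = -4 equals the sum of eigenvalues -4, and det(A) ≈ 30.0002 matches the eigenvalue product 30.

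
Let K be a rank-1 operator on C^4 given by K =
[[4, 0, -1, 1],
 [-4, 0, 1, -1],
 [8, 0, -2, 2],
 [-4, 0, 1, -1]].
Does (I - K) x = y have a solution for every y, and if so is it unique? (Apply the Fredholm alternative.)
(I - K) is singular (det(I - K) = 0, i.e. 1 ∈ sigma(K)). (I - K) x = y is solvable iff y ⊥ ker((I - K)^*) = span{(4, 0, -1, 1)}, i.e. iff 4y_1 - y_3 + y_4 = 0. When solvable, the solutions are x = y + c·(1, -1, 2, -1), c arbitrary (ker(I - K) = span{(1, -1, 2, -1)}, dimension 1).

K has rank 1, so it is an outer product K = u v^T: every row of K is a multiple of one row vector. Reading off the entries, u = (1, -1, 2, -1) and v = (4, 0, -1, 1) (row i of K equals u_i·v^T). A rank-one matrix u v^T satisfies K u = u (v·u) and kills the (3)-dimensional subspace v^⊥, so its characteristic polynomial is lambda^3 (lambda - v·u) with v·u = tr K = 1. Hence the eigenvalues of I - K are 1 (multiplicity 3) and 1 - (1) = 0, so det(I - K) = 0. (Direct check: I - K =
[[-3, 0, 1, -1],
 [4, 1, -1, 1],
 [-8, 0, 3, -2],
 [4, 0, -1, 2]]
has determinant 0.) So 1 is an eigenvalue of K and (I - K) is not invertible. The finite-dimensional Fredholm alternative says: either (I - K) is invertible, or ker(I - K) ≠ {0} and then range(I - K) = ker((I - K)^*)^⊥, with dim ker(I - K) = dim ker((I - K)^*). We are in the second case, so we need both kernels. Kernel of I - K: (I - K) u = u - u (v·u) = u - u = 0, so ker(I - K) = span{u} = span{(1, -1, 2, -1)} (it is exactly 1-dimensional because rank(I - K) = 3). Kernel of the adjoint: K is real, so (I - K)^* = I - K^T = I - v u^T, and (I - v u^T) v = v - v (u·v) = 0; hence ker((I - K)^*) = span{v} = span{(4, 0, -1, 1)}. Therefore (I - K) x = y is solvable iff <y, v> = 0, i.e. iff 4y_1 - y_3 + y_4 = 0. When this holds, K y = u (v·y) = 0, so (I - K) y = y and x = y is a particular solution; the full solution set is the line x = y + c·u = y + c·(1, -1, 2, -1), c ∈ C.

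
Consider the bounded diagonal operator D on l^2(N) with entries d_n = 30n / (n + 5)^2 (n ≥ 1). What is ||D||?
||D|| = 3/2 (attained at n = 5)

For D diagonal, ||D|| = sup_n |d_n|. Treat f(x) = 30x / (x + 5)^2 for real x > 0. By the quotient rule, f'(x) = 30(5 - x)/(x + 5)^3, which is positive for x < 5 and negative for x > 5. So f has a unique maximum at x = 5, and since 5 is a positive integer, the supremum over n ≥ 1 is attained at n = 5: d_5 = 30·5/(5 + 5)^2 = 30·5/100 = 3/2. Hence ||D|| = 3/2.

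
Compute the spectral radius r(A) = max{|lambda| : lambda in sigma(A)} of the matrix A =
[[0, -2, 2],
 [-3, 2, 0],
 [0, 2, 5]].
r(A) ≈ 4.6363

The eigenvalues of A are the roots of its characteristic polynomial. With M = A (coefficients from the trace, the sum of principal 2x2 minors, and det A):
  p(λ) = det(λ I - M) = λ^3 - 7λ^2 + 4λ + 42.
No integer candidate from the rational root theorem (±divisors of 42) is a root, so the roots are irrational. The cubic discriminant is Δ = -10644 < 0, so there is one real root and a complex-conjugate pair. p(-2) = -2 and p(-1) = 30 have opposite signs, so a root lies in (-2, -1); Newton's method refines it to λ ≈ -1.9539. Dividing out (λ - (-1.9539)) leaves approximately λ^2 - 8.9539λ + 21.4952. For λ^2 - 8.9539λ + 21.4952 the discriminant is -5.8083. It is negative, so the remaining roots are the complex-conjugate pair λ ≈ 4.477 ± 1.205i. Their product equals the constant term, so |λ|^2 ≈ 21.4952 and |λ| ≈ 4.6363.
Thus the eigenvalues (to 4 decimals) are -1.9539 (modulus 1.9539); 4.477 ± 1.205i (modulus 4.6363). The spectral radius is the largest modulus: r(A) ≈ 4.6363. (Cross-check: r(A) ≤ ||A||_2 ≈ 5.5736; equality holds whenever A is normal, though it can also hold for some non-normal A.)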